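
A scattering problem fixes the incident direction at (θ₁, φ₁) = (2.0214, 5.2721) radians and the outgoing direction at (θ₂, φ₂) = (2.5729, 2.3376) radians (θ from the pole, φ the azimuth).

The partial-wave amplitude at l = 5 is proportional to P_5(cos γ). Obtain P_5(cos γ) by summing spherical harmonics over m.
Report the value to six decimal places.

-0.190737

Term-by-term m-sum for l=5 (normalisation 4π/11 = 1.142397):
  m=-5: +0.092276+0.258362i × +0.013421+0.016181i = -0.002942+0.004961i  (running Σ = -0.002942+0.004961i)
  m=-4: +0.260001-0.329498i × +0.103730+0.007730i = +0.029517-0.032169i  (running Σ = +0.026575-0.027209i)
  m=-3: -0.177367-0.019291i × +0.217081-0.194119i = -0.042248+0.030243i  (running Σ = -0.015673+0.003034i)
  m=-2: -0.112443-0.231960i × +0.017399-0.467646i = -0.110432+0.048548i  (running Σ = -0.126105+0.051582i)
  m=-1: -0.137754+0.219862i × -0.196966-0.204431i = +0.072079-0.015144i  (running Σ = -0.054025+0.036437i)
  m=0: -0.203202-0.000000i × +0.289914+0.000000i = -0.058911-0.000000i  (running Σ = -0.112936+0.036437i)
  m=1: +0.137754+0.219862i × +0.196966-0.204431i = +0.072079+0.015144i  (running Σ = -0.040857+0.051582i)
  m=2: -0.112443+0.231960i × +0.017399+0.467646i = -0.110432-0.048548i  (running Σ = -0.151289+0.003034i)
  m=3: +0.177367-0.019291i × -0.217081-0.194119i = -0.042248-0.030243i  (running Σ = -0.193536-0.027209i)
  m=4: +0.260001+0.329498i × +0.103730-0.007730i = +0.029517+0.032169i  (running Σ = -0.164020+0.004961i)
  m=5: -0.092276+0.258362i × -0.013421+0.016181i = -0.002942-0.004961i  (running Σ = -0.166962+0.000000i)
Total Σ_m = -0.166962+0.000000i. Multiply by 1.142397: -0.190737+0.000000i. P_5(cos γ) = -0.190737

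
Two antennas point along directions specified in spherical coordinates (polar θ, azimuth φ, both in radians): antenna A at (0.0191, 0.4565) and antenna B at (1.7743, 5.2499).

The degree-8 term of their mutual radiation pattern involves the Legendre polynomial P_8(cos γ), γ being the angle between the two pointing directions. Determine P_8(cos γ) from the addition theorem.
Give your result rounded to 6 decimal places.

-0.040877

Expand P_8 via completeness: Σ_{m} conj(Y_{8,m}) at Ω₁ times Y_{8,m} at Ω₂ —
  term(m=-8) = 0.00000 - 0.00000j   from Y*(Ω₁)=-0.00000 - 0.00000j, Y(Ω₂)=-0.17481 + 0.39968j
  term(m=-7) = 0.00000 + 0.00000j   from Y*(Ω₁)=-0.00000 - 0.00000j, Y(Ω₂)=-0.20951 - 0.29286j
  term(m=-6) = 0.00000 - 0.00000j   from Y*(Ω₁)=-0.00000 + 0.00000j, Y(Ω₂)=-0.12820 + 0.01073j
  term(m=-5) = 0.00000 + 0.00000j   from Y*(Ω₁)=-0.00000 + 0.00000j, Y(Ω₂)=0.15504 - 0.31767j
  term(m=-4) = 0.00000 - 0.00000j   from Y*(Ω₁)=-0.00000 + 0.00000j, Y(Ω₂)=-0.00792 - 0.01210j
  term(m=-3) = 0.00001 + 0.00003j   from Y*(Ω₁)=0.00002 + 0.00010j, Y(Ω₂)=0.33187 - 0.01386j
  term(m=-2) = -0.00014 + 0.00002j   from Y*(Ω₁)=0.00230 + 0.00297j, Y(Ω₂)=-0.01752 + 0.03240j
  term(m=-1) = 0.00242 + 0.02986j   from Y*(Ω₁)=0.08433 + 0.04141j, Y(Ω₂)=0.16328 + 0.27393j
  term(m=+0) = -0.05989 + 0.00000j   from Y*(Ω₁)=1.15548 + 0.00000j, Y(Ω₂)=-0.05183 + 0.00000j
  term(m=+1) = 0.00242 - 0.02986j   from Y*(Ω₁)=-0.08433 + 0.04141j, Y(Ω₂)=-0.16328 + 0.27393j
  term(m=+2) = -0.00014 - 0.00002j   from Y*(Ω₁)=0.00230 - 0.00297j, Y(Ω₂)=-0.01752 - 0.03240j
  term(m=+3) = 0.00001 - 0.00003j   from Y*(Ω₁)=-0.00002 + 0.00010j, Y(Ω₂)=-0.33187 - 0.01386j
  term(m=+4) = 0.00000 + 0.00000j   from Y*(Ω₁)=-0.00000 - 0.00000j, Y(Ω₂)=-0.00792 + 0.01210j
  term(m=+5) = 0.00000 - 0.00000j   from Y*(Ω₁)=0.00000 + 0.00000j, Y(Ω₂)=-0.15504 - 0.31767j
  term(m=+6) = 0.00000 + 0.00000j   from Y*(Ω₁)=-0.00000 - 0.00000j, Y(Ω₂)=-0.12820 - 0.01073j
  term(m=+7) = 0.00000 - 0.00000j   from Y*(Ω₁)=0.00000 - 0.00000j, Y(Ω₂)=0.20951 - 0.29286j
  term(m=+8) = 0.00000 + 0.00000j   from Y*(Ω₁)=-0.00000 + 0.00000j, Y(Ω₂)=-0.17481 - 0.39968j
Accumulated sum -0.05530 + 0.00000j; after 4π/(2l+1) scaling, -0.04088 + 0.00000j ⇒ P_8 = -0.040877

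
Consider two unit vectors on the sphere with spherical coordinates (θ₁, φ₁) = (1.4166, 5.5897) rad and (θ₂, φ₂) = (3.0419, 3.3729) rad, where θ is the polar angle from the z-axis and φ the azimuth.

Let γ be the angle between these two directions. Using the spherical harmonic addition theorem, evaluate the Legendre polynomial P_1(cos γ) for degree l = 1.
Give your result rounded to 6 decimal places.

Expand P_1 via completeness: Σ_{m} conj(Y_{1,m}) at Ω₁ times Y_{1,m} at Ω₂ —
  m=-1: Y*=0.26254 - 0.21823j  Y=-0.03347 + 0.00788j  product -0.00707 + 0.00937j
  m=+0: Y*=0.07504 + 0.00000j  Y=-0.48618 + 0.00000j  product -0.03648 + 0.00000j
  m=+1: Y*=-0.26254 - 0.21823j  Y=0.03347 + 0.00788j  product -0.00707 - 0.00937j
Total Σ_m = -0.05062 + 0.00000j. Multiply by 4.188790: -0.21203 + 0.00000j. P_1(cos γ) = -0.212028

-0.212028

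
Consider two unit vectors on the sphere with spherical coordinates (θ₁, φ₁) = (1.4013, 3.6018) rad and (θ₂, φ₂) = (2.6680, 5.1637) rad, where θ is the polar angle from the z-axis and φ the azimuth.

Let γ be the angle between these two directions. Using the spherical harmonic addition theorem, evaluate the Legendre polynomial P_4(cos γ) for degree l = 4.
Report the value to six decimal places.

Expand P_4 via completeness: Σ_{m} conj(Y_{4,m}) at Ω₁ times Y_{4,m} at Ω₂ —
  m=-4: Y*=(-0.111429, 0.402570)  Y=(-0.004448, -0.018625)  product (0.007993, 0.000285)
  m=-3: Y*=(-0.038220, -0.198547)  Y=(0.103204, 0.022739)  product (0.000570, -0.021360)
  m=-2: Y*=(-0.157590, -0.207135)  Y=(-0.195897, 0.248195)  product (0.082281, 0.001464)
  m=-1: Y*=(0.197390, 0.097848)  Y=(-0.213048, -0.439571)  product (0.000957, -0.107613)
  m=+0: Y*=(0.230051, -0.000000)  Y=(0.126293, 0.000000)  product (0.029054, 0.000000)
  m=+1: Y*=(-0.197390, 0.097848)  Y=(0.213048, -0.439571)  product (0.000957, 0.107613)
  m=+2: Y*=(-0.157590, 0.207135)  Y=(-0.195897, -0.248195)  product (0.082281, -0.001464)
  m=+3: Y*=(0.038220, -0.198547)  Y=(-0.103204, 0.022739)  product (0.000570, 0.021360)
  m=+4: Y*=(-0.111429, -0.402570)  Y=(-0.004448, 0.018625)  product (0.007993, -0.000285)
Accumulated sum (0.212659, 0.000000); after 4π/(2l+1) scaling, (0.296928, 0.000000) ⇒ P_4 = 0.296928

0.296928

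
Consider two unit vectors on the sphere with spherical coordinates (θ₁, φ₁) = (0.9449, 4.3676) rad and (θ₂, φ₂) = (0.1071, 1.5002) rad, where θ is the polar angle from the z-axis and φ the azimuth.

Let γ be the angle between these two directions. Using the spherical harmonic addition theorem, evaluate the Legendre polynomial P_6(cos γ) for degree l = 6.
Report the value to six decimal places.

Summing Y*_{l m}(θ₁,φ₁)·Y_{l m}(θ₂,φ₂) over m ∈ [−6, 6]; prefactor 4π/(2·6+1) = 0.966644:
  m=-6: Y*=+0.065376+0.120259i  Y=-0.000001-0.000000i  product -0.000000-0.000000i
  m=-5: Y*=-0.338741+0.052287i  Y=+0.000008-0.000022i  product -0.000002+0.000008i
  m=-4: Y*=+0.081355-0.419309i  Y=+0.000442+0.000128i  product +0.000090-0.000175i
  m=-3: Y*=+0.135327+0.080464i  Y=-0.001309+0.006090i  product -0.000667+0.000719i
  m=-2: Y*=+0.213021-0.175662i  Y=-0.056948-0.008094i  product -0.013553+0.008279i
  m=-1: Y*=+0.093149+0.259370i  Y=+0.023451-0.331636i  product +0.088201-0.024809i
  m=+0: Y*=+0.207975-0.000000i  Y=+0.898191+0.000000i  product +0.186802+0.000000i
  m=+1: Y*=-0.093149+0.259370i  Y=-0.023451-0.331636i  product +0.088201+0.024809i
  m=+2: Y*=+0.213021+0.175662i  Y=-0.056948+0.008094i  product -0.013553-0.008279i
  m=+3: Y*=-0.135327+0.080464i  Y=+0.001309+0.006090i  product -0.000667-0.000719i
  m=+4: Y*=+0.081355+0.419309i  Y=+0.000442-0.000128i  product +0.000090+0.000175i
  m=+5: Y*=+0.338741+0.052287i  Y=-0.000008-0.000022i  product -0.000002-0.000008i
  m=+6: Y*=+0.065376-0.120259i  Y=-0.000001+0.000000i  product -0.000000+0.000000i
Σ over m = +0.334940-0.000000i; ×(4π/13) → +0.323767-0.000000i. Real part: 0.323767

0.323767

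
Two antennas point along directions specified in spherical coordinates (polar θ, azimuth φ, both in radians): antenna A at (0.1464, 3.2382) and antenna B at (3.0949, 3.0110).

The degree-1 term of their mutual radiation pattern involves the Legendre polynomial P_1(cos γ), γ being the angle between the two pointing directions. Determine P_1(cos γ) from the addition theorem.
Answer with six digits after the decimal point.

Addition theorem: P_1(cos γ) = (4π/3) Σ_m Y*_{lm}(Ω₁) Y_{lm}(Ω₂), m = −1…1:
  [-1]  conj(Y_{1,-1})(Ω₁) = -0.050165-0.004861i ; Y_{1,-1}(Ω₂) = -0.015989-0.002100i ; Δ = +0.000792+0.000183i
  [+0]  conj(Y_{1,0})(Ω₁) = +0.483376-0.000000i ; Y_{1,0}(Ω₂) = -0.488070+0.000000i ; Δ = -0.235921+0.000000i
  [+1]  conj(Y_{1,1})(Ω₁) = +0.050165-0.004861i ; Y_{1,1}(Ω₂) = +0.015989-0.002100i ; Δ = +0.000792-0.000183i
Σ over m = -0.234337+0.000000i; ×(4π/3) → -0.981590+0.000000i. Real part: -0.981590

-0.981590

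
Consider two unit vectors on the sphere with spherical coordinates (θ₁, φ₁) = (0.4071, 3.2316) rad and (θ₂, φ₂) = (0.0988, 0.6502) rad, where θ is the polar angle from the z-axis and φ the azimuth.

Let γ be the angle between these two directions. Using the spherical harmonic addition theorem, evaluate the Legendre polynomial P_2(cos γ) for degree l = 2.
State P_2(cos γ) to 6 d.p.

0.663471

Addition theorem: P_2(cos γ) = (4π/5) Σ_m Y*_{lm}(Ω₁) Y_{lm}(Ω₂), m = −2…2:
  [-2]  conj(Y_{2,-2})(Ω₁) = 0.05958 + 0.01084j ; Y_{2,-2}(Ω₂) = 0.00100 - 0.00362j ; Δ = 0.00010 - 0.00020j
  [-1]  conj(Y_{2,-1})(Ω₁) = -0.27975 - 0.02525j ; Y_{2,-1}(Ω₂) = 0.06036 - 0.04590j ; Δ = -0.01804 + 0.01132j
  [+0]  conj(Y_{2,0})(Ω₁) = 0.48245 + 0.00000j ; Y_{2,0}(Ω₂) = 0.62158 + 0.00000j ; Δ = 0.29988 + 0.00000j
  [+1]  conj(Y_{2,1})(Ω₁) = 0.27975 - 0.02525j ; Y_{2,1}(Ω₂) = -0.06036 - 0.04590j ; Δ = -0.01804 - 0.01132j
  [+2]  conj(Y_{2,2})(Ω₁) = 0.05958 - 0.01084j ; Y_{2,2}(Ω₂) = 0.00100 + 0.00362j ; Δ = 0.00010 + 0.00020j
Total Σ_m = 0.26399 + 0.00000j. Multiply by 2.513274: 0.66347 + 0.00000j. P_2(cos γ) = 0.663471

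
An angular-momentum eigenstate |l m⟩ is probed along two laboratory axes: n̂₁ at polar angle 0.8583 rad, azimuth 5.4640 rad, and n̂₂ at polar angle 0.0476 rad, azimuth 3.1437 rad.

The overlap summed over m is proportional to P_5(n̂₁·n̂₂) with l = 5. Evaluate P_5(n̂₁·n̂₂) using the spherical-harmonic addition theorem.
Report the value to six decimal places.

Summing Y*_{l m}(θ₁,φ₁)·Y_{l m}(θ₂,φ₂) over m ∈ [−5, 5]; prefactor 4π/(2·5+1) = 1.142397:
  m=-5: Y*=(-0.066588, 0.093973)  Y=(-0.000000, 0.000000)  product (0.000000, -0.000000)
  m=-4: Y*=(-0.311765, 0.042393)  Y=(0.000008, -0.000000)  product (-0.000002, 0.000000)
  m=-3: Y*=(-0.330686, -0.269628)  Y=(-0.000297, 0.000002)  product (0.000099, 0.000080)
  m=-2: Y*=(-0.012084, -0.178547)  Y=(0.007639, -0.000032)  product (-0.000098, -0.001364)
  m=-1: Y*=(-0.189934, 0.203222)  Y=(-0.120952, 0.000255)  product (0.022921, -0.024629)
  m=+0: Y*=(-0.260632, -0.000000)  Y=(0.919770, 0.000000)  product (-0.239721, -0.000000)
  m=+1: Y*=(0.189934, 0.203222)  Y=(0.120952, 0.000255)  product (0.022921, 0.024629)
  m=+2: Y*=(-0.012084, 0.178547)  Y=(0.007639, 0.000032)  product (-0.000098, 0.001364)
  m=+3: Y*=(0.330686, -0.269628)  Y=(0.000297, 0.000002)  product (0.000099, -0.000080)
  m=+4: Y*=(-0.311765, -0.042393)  Y=(0.000008, 0.000000)  product (-0.000002, -0.000000)
  m=+5: Y*=(0.066588, 0.093973)  Y=(0.000000, 0.000000)  product (0.000000, 0.000000)
Σ over m = (-0.193882, -0.000000); ×(4π/11) → (-0.221491, -0.000000). Real part: -0.221491

-0.221491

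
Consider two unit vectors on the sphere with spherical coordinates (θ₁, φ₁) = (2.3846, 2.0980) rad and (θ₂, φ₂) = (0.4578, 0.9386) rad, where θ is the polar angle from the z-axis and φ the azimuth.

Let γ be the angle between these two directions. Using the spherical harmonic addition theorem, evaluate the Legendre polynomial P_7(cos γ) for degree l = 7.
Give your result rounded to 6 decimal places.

Expand P_7 via completeness: Σ_{m} conj(Y_{7,m}) at Ω₁ times Y_{7,m} at Ω₂ —
  m=-7: Y*=-0.01879 + 0.03073j  Y=0.00158 - 0.00047j  product -0.00002 + 0.00006j
  m=-6: Y*=-0.14262 - 0.00309j  Y=0.00995 + 0.00759j  product -0.00140 - 0.00111j
  m=-5: Y*=-0.15931 - 0.28778j  Y=-0.00114 + 0.05853j  product 0.01703 - 0.00900j
  m=-4: Y*=0.23523 - 0.39420j  Y=-0.15330 + 0.10779j  product 0.00643 + 0.08579j
  m=-3: Y*=0.28847 + 0.00312j  Y=-0.38442 - 0.12987j  product -0.11049 - 0.03866j
  m=-2: Y*=-0.08469 - 0.14916j  Y=-0.15775 - 0.49864j  product -0.06102 + 0.06576j
  m=-1: Y*=0.18939 - 0.32531j  Y=0.11070 - 0.15113j  product -0.02820 - 0.06463j
  m=+0: Y*=-0.06194 + 0.00000j  Y=-0.41196 + 0.00000j  product 0.02552 + 0.00000j
  m=+1: Y*=-0.18939 - 0.32531j  Y=-0.11070 - 0.15113j  product -0.02820 + 0.06463j
  m=+2: Y*=-0.08469 + 0.14916j  Y=-0.15775 + 0.49864j  product -0.06102 - 0.06576j
  m=+3: Y*=-0.28847 + 0.00312j  Y=0.38442 - 0.12987j  product -0.11049 + 0.03866j
  m=+4: Y*=0.23523 + 0.39420j  Y=-0.15330 - 0.10779j  product 0.00643 - 0.08579j
  m=+5: Y*=0.15931 - 0.28778j  Y=0.00114 + 0.05853j  product 0.01703 + 0.00900j
  m=+6: Y*=-0.14262 + 0.00309j  Y=0.00995 - 0.00759j  product -0.00140 + 0.00111j
  m=+7: Y*=0.01879 + 0.03073j  Y=-0.00158 - 0.00047j  product -0.00002 - 0.00006j
Total Σ_m = -0.32980 - 0.00000j. Multiply by 0.837758: -0.27630 - 0.00000j. P_7(cos γ) = -0.276297

-0.276297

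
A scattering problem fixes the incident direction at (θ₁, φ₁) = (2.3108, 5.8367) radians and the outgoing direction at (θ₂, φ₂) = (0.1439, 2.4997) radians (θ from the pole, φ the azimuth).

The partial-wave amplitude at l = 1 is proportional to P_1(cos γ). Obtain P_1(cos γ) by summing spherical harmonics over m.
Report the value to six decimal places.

Addition theorem: P_1(cos γ) = (4π/3) Σ_m Y*_{lm}(Ω₁) Y_{lm}(Ω₂), m = −1…1:
  m=-1: Y*=0.23012 - 0.11017j  Y=-0.03968 - 0.02966j  product -0.01240 - 0.00245j
  m=+0: Y*=-0.32946 + 0.00000j  Y=0.48355 + 0.00000j  product -0.15931 + 0.00000j
  m=+1: Y*=-0.23012 - 0.11017j  Y=0.03968 - 0.02966j  product -0.01240 + 0.00245j
Accumulated sum -0.18411 + 0.00000j; after 4π/(2l+1) scaling, -0.77120 + 0.00000j ⇒ P_1 = -0.771205

-0.771205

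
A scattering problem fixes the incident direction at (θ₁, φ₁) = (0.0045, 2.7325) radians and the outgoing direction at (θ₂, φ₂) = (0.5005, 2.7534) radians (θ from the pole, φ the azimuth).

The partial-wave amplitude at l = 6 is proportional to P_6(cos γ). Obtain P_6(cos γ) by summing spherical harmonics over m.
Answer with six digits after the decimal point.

Expand P_6 via completeness: Σ_{m} conj(Y_{6,m}) at Ω₁ times Y_{6,m} at Ω₂ —
  m=-6: Y*=-0.000000-0.000000i  Y=-0.004057+0.004282i  product +0.000000-0.000000i
  m=-5: Y*=+0.000000+0.000000i  Y=+0.013515-0.034827i  product +0.000000-0.000000i
  m=-4: Y*=-0.000000-0.000000i  Y=+0.002546+0.141239i  product +0.000000-0.000000i
  m=-3: Y*=-0.000000+0.000000i  Y=-0.136416-0.317142i  product +0.000000-0.000000i
  m=-2: Y*=+0.000072-0.000077i  Y=+0.358330+0.351928i  product +0.000053-0.000002i
  m=-1: Y*=-0.013606+0.005899i  Y=-0.234401-0.095857i  product +0.003755-0.000078i
  m=+0: Y*=+1.016891-0.000000i  Y=-0.347257+0.000000i  product -0.353123+0.000000i
  m=+1: Y*=+0.013606+0.005899i  Y=+0.234401-0.095857i  product +0.003755+0.000078i
  m=+2: Y*=+0.000072+0.000077i  Y=+0.358330-0.351928i  product +0.000053+0.000002i
  m=+3: Y*=+0.000000+0.000000i  Y=+0.136416-0.317142i  product +0.000000+0.000000i
  m=+4: Y*=-0.000000+0.000000i  Y=+0.002546-0.141239i  product +0.000000+0.000000i
  m=+5: Y*=-0.000000+0.000000i  Y=-0.013515-0.034827i  product +0.000000+0.000000i
  m=+6: Y*=-0.000000+0.000000i  Y=-0.004057-0.004282i  product +0.000000+0.000000i
Σ over m = -0.345507+0.000000i; ×(4π/13) → -0.333982+0.000000i. Real part: -0.333982

-0.333982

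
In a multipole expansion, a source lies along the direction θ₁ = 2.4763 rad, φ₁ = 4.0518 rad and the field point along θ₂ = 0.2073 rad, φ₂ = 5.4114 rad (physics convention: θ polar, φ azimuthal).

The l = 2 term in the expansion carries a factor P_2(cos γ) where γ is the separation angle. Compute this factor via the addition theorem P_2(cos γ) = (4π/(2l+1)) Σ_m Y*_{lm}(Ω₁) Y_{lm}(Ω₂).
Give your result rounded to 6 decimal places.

0.328651

Term-by-term m-sum for l=2 (normalisation 4π/5 = 2.513274):
  m=-2: Y*=-0.03636 + 0.14263j  Y=-0.00281 + 0.01612j  product -0.00220 - 0.00099j
  m=-1: Y*=0.23021 + 0.29626j  Y=0.10012 + 0.11911j  product -0.01224 + 0.05708j
  m=+0: Y*=0.27025 + 0.00000j  Y=0.59070 + 0.00000j  product 0.15964 + 0.00000j
  m=+1: Y*=-0.23021 + 0.29626j  Y=-0.10012 + 0.11911j  product -0.01224 - 0.05708j
  m=+2: Y*=-0.03636 - 0.14263j  Y=-0.00281 - 0.01612j  product -0.00220 + 0.00099j
Total Σ_m = 0.13077 - 0.00000j. Multiply by 2.513274: 0.32865 - 0.00000j. P_2(cos γ) = 0.328651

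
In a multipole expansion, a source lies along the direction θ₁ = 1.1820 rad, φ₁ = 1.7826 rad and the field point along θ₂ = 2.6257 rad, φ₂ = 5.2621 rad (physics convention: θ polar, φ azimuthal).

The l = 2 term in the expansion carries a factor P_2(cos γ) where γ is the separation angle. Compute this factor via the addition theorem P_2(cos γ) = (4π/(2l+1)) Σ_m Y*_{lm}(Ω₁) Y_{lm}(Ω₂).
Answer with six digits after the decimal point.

0.367354

Addition theorem: P_2(cos γ) = (4π/5) Σ_m Y*_{lm}(Ω₁) Y_{lm}(Ω₂), m = −2…2:
  m=-2: Y*=-0.301532-0.135963i  Y=-0.042687+0.083751i  product +0.024259-0.019450i
  m=-1: Y*=-0.056970+0.264941i  Y=-0.173193-0.282668i  product +0.084757-0.029782i
  m=+0: Y*=-0.179428-0.000000i  Y=+0.400526+0.000000i  product -0.071866-0.000000i
  m=+1: Y*=+0.056970+0.264941i  Y=+0.173193-0.282668i  product +0.084757+0.029782i
  m=+2: Y*=-0.301532+0.135963i  Y=-0.042687-0.083751i  product +0.024259+0.019450i
Σ over m = +0.146166+0.000000i; ×(4π/5) → +0.367354+0.000000i. Real part: 0.367354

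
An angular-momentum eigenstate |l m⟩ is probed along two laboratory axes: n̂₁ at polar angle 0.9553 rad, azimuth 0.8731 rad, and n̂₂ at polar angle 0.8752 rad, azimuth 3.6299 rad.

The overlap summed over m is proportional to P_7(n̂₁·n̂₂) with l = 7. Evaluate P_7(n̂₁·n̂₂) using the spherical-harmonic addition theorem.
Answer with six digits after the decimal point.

Term-by-term m-sum for l=7 (normalisation 4π/15 = 0.837758):
  m=-7: 0.11919 - 0.02064j × 0.07558 - 0.02145j = 0.00857 - 0.00412j  (running Σ = 0.00857 - 0.00412j)
  m=-6: 0.16075 - 0.27675j × -0.23992 - 0.05158j = -0.05284 + 0.05811j  (running Σ = -0.04427 + 0.05399j)
  m=-5: -0.15090 - 0.41741j × 0.32463 + 0.27346j = 0.06516 - 0.17677j  (running Σ = 0.02089 - 0.12278j)
  m=-4: -0.23582 - 0.08630j × -0.14256 - 0.35441j = 0.00303 + 0.09588j  (running Σ = 0.02392 - 0.02690j)
  m=-3: 0.16235 - 0.09345j × -0.00007 + 0.00066j = 0.00005 + 0.00011j  (running Σ = 0.02397 - 0.02679j)
  m=-2: 0.06072 - 0.34262j × -0.20035 + 0.29654j = 0.08944 + 0.08665j  (running Σ = 0.11340 + 0.05986j)
  m=-1: 0.02976 + 0.03549j × 0.14418 - 0.07659j = 0.00701 + 0.00284j  (running Σ = 0.12041 + 0.06270j)
  m=0: 0.35044 + 0.00000j × 0.31501 + 0.00000j = 0.11039 + 0.00000j  (running Σ = 0.23080 + 0.06270j)
  m=1: -0.02976 + 0.03549j × -0.14418 - 0.07659j = 0.00701 - 0.00284j  (running Σ = 0.23781 + 0.05986j)
  m=2: 0.06072 + 0.34262j × -0.20035 - 0.29654j = 0.08944 - 0.08665j  (running Σ = 0.32725 - 0.02679j)
  m=3: -0.16235 - 0.09345j × 0.00007 + 0.00066j = 0.00005 - 0.00011j  (running Σ = 0.32730 - 0.02690j)
  m=4: -0.23582 + 0.08630j × -0.14256 + 0.35441j = 0.00303 - 0.09588j  (running Σ = 0.33033 - 0.12278j)
  m=5: 0.15090 - 0.41741j × -0.32463 + 0.27346j = 0.06516 + 0.17677j  (running Σ = 0.39549 + 0.05399j)
  m=6: 0.16075 + 0.27675j × -0.23992 + 0.05158j = -0.05284 - 0.05811j  (running Σ = 0.34265 - 0.00412j)
  m=7: -0.11919 - 0.02064j × -0.07558 - 0.02145j = 0.00857 + 0.00412j  (running Σ = 0.35122 - 0.00000j)
Accumulated sum 0.35122 - 0.00000j; after 4π/(2l+1) scaling, 0.29424 - 0.00000j ⇒ P_7 = 0.294236

0.294236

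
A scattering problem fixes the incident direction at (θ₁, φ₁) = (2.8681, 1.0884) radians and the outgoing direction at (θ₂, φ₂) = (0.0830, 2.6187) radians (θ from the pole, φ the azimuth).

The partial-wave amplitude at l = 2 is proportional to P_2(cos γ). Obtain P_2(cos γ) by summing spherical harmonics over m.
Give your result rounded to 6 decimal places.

Expand P_2 via completeness: Σ_{m} conj(Y_{2,m}) at Ω₁ times Y_{2,m} at Ω₂ —
  m=-2: Y*=-0.016051+0.023162i  Y=+0.001331+0.002297i  product -0.000075-0.000006i
  m=-1: Y*=-0.093201-0.177981i  Y=-0.055299-0.031875i  product -0.000519+0.012813i
  m=+0: Y*=+0.561758-0.000000i  Y=+0.624280+0.000000i  product +0.350694+0.000000i
  m=+1: Y*=+0.093201-0.177981i  Y=+0.055299-0.031875i  product -0.000519-0.012813i
  m=+2: Y*=-0.016051-0.023162i  Y=+0.001331-0.002297i  product -0.000075+0.000006i
Σ over m = +0.349507-0.000000i; ×(4π/5) → +0.878406-0.000000i. Real part: 0.878406

0.878406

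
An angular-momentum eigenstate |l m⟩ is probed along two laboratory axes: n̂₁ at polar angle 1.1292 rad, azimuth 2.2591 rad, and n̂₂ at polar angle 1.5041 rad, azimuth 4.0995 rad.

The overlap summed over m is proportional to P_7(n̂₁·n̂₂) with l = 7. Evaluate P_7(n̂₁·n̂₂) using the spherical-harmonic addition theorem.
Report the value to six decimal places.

Addition theorem: P_7(cos γ) = (4π/15) Σ_m Y*_{lm}(Ω₁) Y_{lm}(Ω₂), m = −7…7:
  [-7]  conj(Y_{7,-7})(Ω₁) = -0.24546 - 0.02605j ; Y_{7,-7}(Ω₂) = -0.44909 + 0.20172j ; Δ = 0.11549 - 0.03781j
  [-6]  conj(Y_{7,-6})(Ω₁) = 0.24021 + 0.36460j ; Y_{7,-6}(Ω₂) = 0.10580 + 0.06281j ; Δ = 0.00251 + 0.05366j
  [-5]  conj(Y_{7,-5})(Ω₁) = 0.09000 - 0.29101j ; Y_{7,-5}(Ω₂) = 0.02635 + 0.34090j ; Δ = 0.10158 + 0.02301j
  [-4]  conj(Y_{7,-4})(Ω₁) = 0.12129 - 0.04963j ; Y_{7,-4}(Ω₂) = 0.11000 - 0.09079j ; Δ = 0.00884 - 0.01647j
  [-3]  conj(Y_{7,-3})(Ω₁) = -0.30836 - 0.16611j ; Y_{7,-3}(Ω₂) = 0.28716 + 0.07882j ; Δ = -0.07546 - 0.07200j
  [-2]  conj(Y_{7,-2})(Ω₁) = 0.00339 + 0.01723j ; Y_{7,-2}(Ω₂) = -0.05096 - 0.14180j ; Δ = 0.00227 - 0.00136j
  [-1]  conj(Y_{7,-1})(Ω₁) = -0.21122 + 0.25681j ; Y_{7,-1}(Ω₂) = 0.16168 - 0.22991j ; Δ = 0.02489 + 0.09008j
  [+0]  conj(Y_{7,0})(Ω₁) = 0.05925 + 0.00000j ; Y_{7,0}(Ω₂) = -0.15298 + 0.00000j ; Δ = -0.00906 + 0.00000j
  [+1]  conj(Y_{7,1})(Ω₁) = 0.21122 + 0.25681j ; Y_{7,1}(Ω₂) = -0.16168 - 0.22991j ; Δ = 0.02489 - 0.09008j
  [+2]  conj(Y_{7,2})(Ω₁) = 0.00339 - 0.01723j ; Y_{7,2}(Ω₂) = -0.05096 + 0.14180j ; Δ = 0.00227 + 0.00136j
  [+3]  conj(Y_{7,3})(Ω₁) = 0.30836 - 0.16611j ; Y_{7,3}(Ω₂) = -0.28716 + 0.07882j ; Δ = -0.07546 + 0.07200j
  [+4]  conj(Y_{7,4})(Ω₁) = 0.12129 + 0.04963j ; Y_{7,4}(Ω₂) = 0.11000 + 0.09079j ; Δ = 0.00884 + 0.01647j
  [+5]  conj(Y_{7,5})(Ω₁) = -0.09000 - 0.29101j ; Y_{7,5}(Ω₂) = -0.02635 + 0.34090j ; Δ = 0.10158 - 0.02301j
  [+6]  conj(Y_{7,6})(Ω₁) = 0.24021 - 0.36460j ; Y_{7,6}(Ω₂) = 0.10580 - 0.06281j ; Δ = 0.00251 - 0.05366j
  [+7]  conj(Y_{7,7})(Ω₁) = 0.24546 - 0.02605j ; Y_{7,7}(Ω₂) = 0.44909 + 0.20172j ; Δ = 0.11549 + 0.03781j
Σ over m = 0.35118 + 0.00000j; ×(4π/15) → 0.29421 + 0.00000j. Real part: 0.294207

0.294207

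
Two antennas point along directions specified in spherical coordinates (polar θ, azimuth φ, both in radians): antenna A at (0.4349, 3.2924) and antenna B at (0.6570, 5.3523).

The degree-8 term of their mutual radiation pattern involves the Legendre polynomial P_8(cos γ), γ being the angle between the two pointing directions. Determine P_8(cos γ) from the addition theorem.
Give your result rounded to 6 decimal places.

0.205486

Addition theorem: P_8(cos γ) = (4π/17) Σ_m Y*_{lm}(Ω₁) Y_{lm}(Ω₂), m = −8…8:
  term(m=-8) = (-0.000004, 0.000004)   from Y*(Ω₁)=(0.000182, 0.000478), Y(Ω₂)=(0.003949, 0.009163)
  term(m=-7) = (-0.000063, -0.000219)   from Y*(Ω₁)=(-0.002171, -0.003834), Y(Ω₂)=(0.050347, 0.011949)
  term(m=-6) = (0.003836, 0.000805)   from Y*(Ω₁)=(0.014747, 0.018770), Y(Ω₂)=(0.125807, -0.105509)
  term(m=-5) = (-0.020541, 0.024583)   from Y*(Ω₁)=(-0.066636, -0.062582), Y(Ω₂)=(-0.020301, -0.349848)
  term(m=-4) = (-0.045629, -0.112404)   from Y*(Ω₁)=(0.207052, 0.142636), Y(Ω₂)=(-0.403072, -0.265204)
  term(m=-3) = (0.150741, 0.015655)   from Y*(Ω₁)=(-0.426182, -0.207144), Y(Ω₂)=(-0.300554, 0.109349)
  term(m=-2) = (0.044116, -0.065521)   from Y*(Ω₁)=(0.490409, 0.152569), Y(Ω₂)=(0.044122, -0.147331)
  term(m=-1) = (0.013049, 0.024518)   from Y*(Ω₁)=(-0.067652, -0.010280), Y(Ω₂)=(-0.242364, -0.325580)
  term(m=+0) = (-0.013024, -0.000000)   from Y*(Ω₁)=(-0.471692, -0.000000), Y(Ω₂)=(0.027611, 0.000000)
  term(m=+1) = (0.013049, -0.024518)   from Y*(Ω₁)=(0.067652, -0.010280), Y(Ω₂)=(0.242364, -0.325580)
  term(m=+2) = (0.044116, 0.065521)   from Y*(Ω₁)=(0.490409, -0.152569), Y(Ω₂)=(0.044122, 0.147331)
  term(m=+3) = (0.150741, -0.015655)   from Y*(Ω₁)=(0.426182, -0.207144), Y(Ω₂)=(0.300554, 0.109349)
  term(m=+4) = (-0.045629, 0.112404)   from Y*(Ω₁)=(0.207052, -0.142636), Y(Ω₂)=(-0.403072, 0.265204)
  term(m=+5) = (-0.020541, -0.024583)   from Y*(Ω₁)=(0.066636, -0.062582), Y(Ω₂)=(0.020301, -0.349848)
  term(m=+6) = (0.003836, -0.000805)   from Y*(Ω₁)=(0.014747, -0.018770), Y(Ω₂)=(0.125807, 0.105509)
  term(m=+7) = (-0.000063, 0.000219)   from Y*(Ω₁)=(0.002171, -0.003834), Y(Ω₂)=(-0.050347, 0.011949)
  term(m=+8) = (-0.000004, -0.000004)   from Y*(Ω₁)=(0.000182, -0.000478), Y(Ω₂)=(0.003949, -0.009163)
Accumulated sum (0.277985, 0.000000); after 4π/(2l+1) scaling, (0.205486, 0.000000) ⇒ P_8 = 0.205486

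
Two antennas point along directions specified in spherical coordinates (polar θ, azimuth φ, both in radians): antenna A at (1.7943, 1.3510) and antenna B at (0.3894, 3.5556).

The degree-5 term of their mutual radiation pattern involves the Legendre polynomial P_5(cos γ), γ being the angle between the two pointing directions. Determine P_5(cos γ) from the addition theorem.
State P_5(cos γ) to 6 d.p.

-0.235495

Term-by-term m-sum for l=5 (normalisation 4π/11 = 1.142397):
  term(m=-5) = +0.000041+0.001497i   from Y*(Ω₁)=+0.364503+0.185988i, Y(Ω₂)=+0.001752+0.003213i
  term(m=-4) = +0.006817+0.004728i   from Y*(Ω₁)=-0.187594+0.226550i, Y(Ω₂)=-0.002401-0.028101i
  term(m=-3) = -0.021473+0.007370i   from Y*(Ω₁)=+0.109625+0.141428i, Y(Ω₂)=-0.040964+0.120075i
  term(m=-2) = -0.032209+0.102960i   from Y*(Ω₁)=-0.275590+0.129605i, Y(Ω₂)=+0.239583-0.260926i
  term(m=-1) = -0.035916-0.048868i   from Y*(Ω₁)=+0.024711+0.110612i, Y(Ω₂)=-0.489884+0.215257i
  term(m=+0) = -0.040662-0.000000i   from Y*(Ω₁)=-0.303625-0.000000i, Y(Ω₂)=+0.133920+0.000000i
  term(m=+1) = -0.035916+0.048868i   from Y*(Ω₁)=-0.024711+0.110612i, Y(Ω₂)=+0.489884+0.215257i
  term(m=+2) = -0.032209-0.102960i   from Y*(Ω₁)=-0.275590-0.129605i, Y(Ω₂)=+0.239583+0.260926i
  term(m=+3) = -0.021473-0.007370i   from Y*(Ω₁)=-0.109625+0.141428i, Y(Ω₂)=+0.040964+0.120075i
  term(m=+4) = +0.006817-0.004728i   from Y*(Ω₁)=-0.187594-0.226550i, Y(Ω₂)=-0.002401+0.028101i
  term(m=+5) = +0.000041-0.001497i   from Y*(Ω₁)=-0.364503+0.185988i, Y(Ω₂)=-0.001752+0.003213i
Σ over m = -0.206141+0.000000i; ×(4π/11) → -0.235495+0.000000i. Real part: -0.235495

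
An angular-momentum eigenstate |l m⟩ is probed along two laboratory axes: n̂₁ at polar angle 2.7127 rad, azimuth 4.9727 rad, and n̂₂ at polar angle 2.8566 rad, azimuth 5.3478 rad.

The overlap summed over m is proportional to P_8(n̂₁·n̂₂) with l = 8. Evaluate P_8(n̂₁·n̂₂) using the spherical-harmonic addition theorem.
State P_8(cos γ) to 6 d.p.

Term-by-term m-sum for l=8 (normalisation 4π/17 = 0.739198):
  m=-8: -0.00023 + 0.00040j × 0.00001 + 0.00002j = -0.00000 - 0.00000j  (running Σ = -0.00000 - 0.00000j)
  m=-7: 0.00391 + 0.00100j × -0.00027 - 0.00007j = -0.00000 - 0.00000j  (running Σ = -0.00000 - 0.00000j)
  m=-6: -0.00020 - 0.02221j × 0.00187 - 0.00148j = -0.00003 - 0.00004j  (running Σ = -0.00003 - 0.00004j)
  m=-5: -0.08340 + 0.02301j × 0.00053 + 0.01482j = -0.00038 - 0.00122j  (running Σ = -0.00042 - 0.00127j)
  m=-4: 0.12245 + 0.20921j × -0.05615 - 0.03841j = 0.00116 - 0.01645j  (running Σ = 0.00074 - 0.01772j)
  m=-3: 0.32871 - 0.33166j × 0.21343 - 0.07440j = 0.04548 - 0.09524j  (running Σ = 0.04622 - 0.11296j)
  m=-2: -0.45374 - 0.26017j × -0.14921 + 0.48238j = 0.19320 - 0.18006j  (running Σ = 0.23942 - 0.29302j)
  m=-1: -0.02405 + 0.09028j × -0.35879 - 0.48653j = 0.05255 - 0.02069j  (running Σ = 0.29197 - 0.31371j)
  m=0: -0.46757 + 0.00000j × -0.01151 + 0.00000j = 0.00538 + 0.00000j  (running Σ = 0.29736 - 0.31371j)
  m=1: 0.02405 + 0.09028j × 0.35879 - 0.48653j = 0.05255 + 0.02069j  (running Σ = 0.34991 - 0.29302j)
  m=2: -0.45374 + 0.26017j × -0.14921 - 0.48238j = 0.19320 + 0.18006j  (running Σ = 0.54311 - 0.11296j)
  m=3: -0.32871 - 0.33166j × -0.21343 - 0.07440j = 0.04548 + 0.09524j  (running Σ = 0.58859 - 0.01772j)
  m=4: 0.12245 - 0.20921j × -0.05615 + 0.03841j = 0.00116 + 0.01645j  (running Σ = 0.58975 - 0.00127j)
  m=5: 0.08340 + 0.02301j × -0.00053 + 0.01482j = -0.00038 + 0.00122j  (running Σ = 0.58937 - 0.00004j)
  m=6: -0.00020 + 0.02221j × 0.00187 + 0.00148j = -0.00003 + 0.00004j  (running Σ = 0.58933 - 0.00000j)
  m=7: -0.00391 + 0.00100j × 0.00027 - 0.00007j = -0.00000 + 0.00000j  (running Σ = 0.58933 - 0.00000j)
  m=8: -0.00023 - 0.00040j × 0.00001 - 0.00002j = -0.00000 + 0.00000j  (running Σ = 0.58933 - 0.00000j)
Total Σ_m = 0.58933 - 0.00000j. Multiply by 0.739198: 0.43563 - 0.00000j. P_8(cos γ) = 0.435634

0.435634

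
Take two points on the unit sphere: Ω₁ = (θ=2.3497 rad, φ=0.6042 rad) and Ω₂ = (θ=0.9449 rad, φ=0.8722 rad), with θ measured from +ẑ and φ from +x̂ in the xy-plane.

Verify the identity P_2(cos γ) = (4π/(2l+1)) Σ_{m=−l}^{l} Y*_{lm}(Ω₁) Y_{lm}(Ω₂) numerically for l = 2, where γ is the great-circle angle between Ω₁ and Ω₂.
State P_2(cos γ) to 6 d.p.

Term-by-term m-sum for l=2 (normalisation 4π/5 = 2.513274):
  [-2]  conj(Y_{2,-2})(Ω₁) = (0.069360, 0.182938) ; Y_{2,-2}(Ω₂) = (-0.043824, -0.249895) ; Δ = (0.042676, -0.025350)
  [-1]  conj(Y_{2,-1})(Ω₁) = (-0.317860, -0.219425) ; Y_{2,-1}(Ω₂) = (0.235896, -0.280865) ; Δ = (-0.136611, 0.037514)
  [+0]  conj(Y_{2,0})(Ω₁) = (0.151551, -0.000000) ; Y_{2,0}(Ω₂) = (0.009326, 0.000000) ; Δ = (0.001413, 0.000000)
  [+1]  conj(Y_{2,1})(Ω₁) = (0.317860, -0.219425) ; Y_{2,1}(Ω₂) = (-0.235896, -0.280865) ; Δ = (-0.136611, -0.037514)
  [+2]  conj(Y_{2,2})(Ω₁) = (0.069360, -0.182938) ; Y_{2,2}(Ω₂) = (-0.043824, 0.249895) ; Δ = (0.042676, 0.025350)
Σ over m = (-0.186457, 0.000000); ×(4π/5) → (-0.468617, 0.000000). Real part: -0.468617

-0.468617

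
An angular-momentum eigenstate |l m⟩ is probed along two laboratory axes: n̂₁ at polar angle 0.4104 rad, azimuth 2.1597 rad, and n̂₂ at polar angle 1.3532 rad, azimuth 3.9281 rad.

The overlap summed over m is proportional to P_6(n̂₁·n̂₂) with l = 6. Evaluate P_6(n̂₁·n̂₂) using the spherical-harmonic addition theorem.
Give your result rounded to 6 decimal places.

-0.219901

Expand P_6 via completeness: Σ_{m} conj(Y_{6,m}) at Ω₁ times Y_{6,m} at Ω₂ —
  m=-6: Y*=0.00180 + 0.00074j  Y=0.00279 + 0.41863j  product -0.00031 + 0.00076j
  m=-5: Y*=-0.00304 - 0.01521j  Y=0.22546 - 0.22798j  product -0.00415 - 0.00274j
  m=-4: Y*=-0.05270 + 0.05276j  Y=0.15804 - 0.00070j  product -0.00829 + 0.00838j
  m=-3: Y*=0.23252 + 0.04615j  Y=-0.23101 - 0.22948j  product -0.04312 - 0.06402j
  m=-2: Y*=-0.18257 - 0.44039j  Y=-0.00016 - 0.07228j  product -0.03180 + 0.01327j
  m=-1: Y*=-0.25999 + 0.38923j  Y=-0.22533 + 0.22583j  product -0.02932 - 0.14642j
  m=+0: Y*=-0.13325 + 0.00000j  Y=-0.04877 + 0.00000j  product 0.00650 + 0.00000j
  m=+1: Y*=0.25999 + 0.38923j  Y=0.22533 + 0.22583j  product -0.02932 + 0.14642j
  m=+2: Y*=-0.18257 + 0.44039j  Y=-0.00016 + 0.07228j  product -0.03180 - 0.01327j
  m=+3: Y*=-0.23252 + 0.04615j  Y=0.23101 - 0.22948j  product -0.04312 + 0.06402j
  m=+4: Y*=-0.05270 - 0.05276j  Y=0.15804 + 0.00070j  product -0.00829 - 0.00838j
  m=+5: Y*=0.00304 - 0.01521j  Y=-0.22546 - 0.22798j  product -0.00415 + 0.00274j
  m=+6: Y*=0.00180 - 0.00074j  Y=0.00279 - 0.41863j  product -0.00031 - 0.00076j
Accumulated sum -0.22749 + 0.00000j; after 4π/(2l+1) scaling, -0.21990 + 0.00000j ⇒ P_6 = -0.219901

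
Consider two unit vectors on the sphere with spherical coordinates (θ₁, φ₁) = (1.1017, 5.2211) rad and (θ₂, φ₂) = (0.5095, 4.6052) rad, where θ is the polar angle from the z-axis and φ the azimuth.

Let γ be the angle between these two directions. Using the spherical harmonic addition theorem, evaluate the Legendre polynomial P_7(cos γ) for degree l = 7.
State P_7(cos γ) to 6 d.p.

Term-by-term m-sum for l=7 (normalisation 4π/15 = 0.837758):
  m=-7: +0.091472-0.205170i × +0.002239-0.002402i = -0.000288-0.000679i  (running Σ = -0.000288-0.000679i)
  m=-6: +0.424299-0.038002i × -0.017596-0.013187i = -0.007967-0.004927i  (running Σ = -0.008255-0.005606i)
  m=-5: +0.193273+0.283699i × -0.046069+0.077566i = -0.030909+0.001922i  (running Σ = -0.039164-0.003684i)
  m=-4: +0.032250-0.064435i × +0.227765+0.104115i = +0.014054-0.011318i  (running Σ = -0.025110-0.015002i)
  m=-3: +0.354198-0.015830i × +0.145067-0.435469i = +0.044489-0.156539i  (running Σ = +0.019379-0.171541i)
  m=-2: +0.044612+0.072216i × -0.451593-0.098322i = -0.013046-0.036998i  (running Σ = +0.006333-0.208539i)
  m=-1: +0.154760-0.277513i × -0.000922+0.008565i = +0.002234+0.001581i  (running Σ = +0.008567-0.206958i)
  m=0: +0.126395-0.000000i × -0.449724+0.000000i = -0.056843+0.000000i  (running Σ = -0.048276-0.206958i)
  m=1: -0.154760-0.277513i × +0.000922+0.008565i = +0.002234-0.001581i  (running Σ = -0.046041-0.208539i)
  m=2: +0.044612-0.072216i × -0.451593+0.098322i = -0.013046+0.036998i  (running Σ = -0.059087-0.171541i)
  m=3: -0.354198-0.015830i × -0.145067-0.435469i = +0.044489+0.156539i  (running Σ = -0.014598-0.015002i)
  m=4: +0.032250+0.064435i × +0.227765-0.104115i = +0.014054+0.011318i  (running Σ = -0.000544-0.003684i)
  m=5: -0.193273+0.283699i × +0.046069+0.077566i = -0.030909-0.001922i  (running Σ = -0.031453-0.005606i)
  m=6: +0.424299+0.038002i × -0.017596+0.013187i = -0.007967+0.004927i  (running Σ = -0.039421-0.000679i)
  m=7: -0.091472-0.205170i × -0.002239-0.002402i = -0.000288+0.000679i  (running Σ = -0.039709+0.000000i)
Accumulated sum -0.039709+0.000000i; after 4π/(2l+1) scaling, -0.033266+0.000000i ⇒ P_7 = -0.033266

-0.033266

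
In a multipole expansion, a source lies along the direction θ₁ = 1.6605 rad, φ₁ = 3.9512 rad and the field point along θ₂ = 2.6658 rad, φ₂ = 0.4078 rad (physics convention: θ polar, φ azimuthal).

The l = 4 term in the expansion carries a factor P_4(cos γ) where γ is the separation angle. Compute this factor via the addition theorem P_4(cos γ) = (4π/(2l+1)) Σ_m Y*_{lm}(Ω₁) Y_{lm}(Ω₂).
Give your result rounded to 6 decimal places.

-0.000472

Expand P_4 via completeness: Σ_{m} conj(Y_{4,m}) at Ω₁ times Y_{4,m} at Ω₂ —
  m=-4: Y*=-0.433418-0.042102i  Y=-0.001176-0.019444i  product -0.000309+0.008477i
  m=-3: Y*=-0.083812+0.072444i  Y=-0.036403+0.100537i  product -0.004232-0.011063i
  m=-2: Y*=+0.015159-0.312830i  Y=+0.217988-0.231570i  product -0.069138-0.071704i
  m=-1: Y*=-0.085712-0.089966i  Y=-0.447623+0.193381i  product +0.055765+0.023696i
  m=+0: Y*=+0.292127-0.000000i  Y=+0.121492+0.000000i  product +0.035491+0.000000i
  m=+1: Y*=+0.085712-0.089966i  Y=+0.447623+0.193381i  product +0.055765-0.023696i
  m=+2: Y*=+0.015159+0.312830i  Y=+0.217988+0.231570i  product -0.069138+0.071704i
  m=+3: Y*=+0.083812+0.072444i  Y=+0.036403+0.100537i  product -0.004232+0.011063i
  m=+4: Y*=-0.433418+0.042102i  Y=-0.001176+0.019444i  product -0.000309-0.008477i
Σ over m = -0.000338+0.000000i; ×(4π/9) → -0.000472+0.000000i. Real part: -0.000472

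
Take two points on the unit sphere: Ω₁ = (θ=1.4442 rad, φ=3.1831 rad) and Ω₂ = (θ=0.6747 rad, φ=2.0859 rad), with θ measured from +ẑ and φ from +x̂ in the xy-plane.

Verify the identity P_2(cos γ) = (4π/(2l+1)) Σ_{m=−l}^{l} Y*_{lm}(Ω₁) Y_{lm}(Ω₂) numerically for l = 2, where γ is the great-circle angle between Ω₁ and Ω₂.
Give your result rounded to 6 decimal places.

Addition theorem: P_2(cos γ) = (4π/5) Σ_m Y*_{lm}(Ω₁) Y_{lm}(Ω₂), m = −2…2:
  [-2]  conj(Y_{2,-2})(Ω₁) = +0.378808+0.031519i ; Y_{2,-2}(Ω₂) = -0.077570+0.129233i ; Δ = -0.033457+0.046510i
  [-1]  conj(Y_{2,-1})(Ω₁) = -0.096677-0.004015i ; Y_{2,-1}(Ω₂) = -0.185644-0.327947i ; Δ = +0.016631+0.032450i
  [+0]  conj(Y_{2,0})(Ω₁) = -0.300308-0.000000i ; Y_{2,0}(Ω₂) = +0.261582+0.000000i ; Δ = -0.078555-0.000000i
  [+1]  conj(Y_{2,1})(Ω₁) = +0.096677-0.004015i ; Y_{2,1}(Ω₂) = +0.185644-0.327947i ; Δ = +0.016631-0.032450i
  [+2]  conj(Y_{2,2})(Ω₁) = +0.378808-0.031519i ; Y_{2,2}(Ω₂) = -0.077570-0.129233i ; Δ = -0.033457-0.046510i
Σ over m = -0.112208+0.000000i; ×(4π/5) → -0.282010+0.000000i. Real part: -0.282010

-0.282010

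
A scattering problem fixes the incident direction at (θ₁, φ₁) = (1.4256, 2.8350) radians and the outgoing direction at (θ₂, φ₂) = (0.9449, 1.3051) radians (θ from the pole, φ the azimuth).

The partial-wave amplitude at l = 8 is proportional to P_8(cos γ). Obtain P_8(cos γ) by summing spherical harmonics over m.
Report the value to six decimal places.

0.147514

Term-by-term m-sum for l=8 (normalisation 4π/17 = 0.739198):
  m=-8: (-0.365612, -0.301047) × (-0.050528, 0.081538) = (0.043020, -0.014600)  (running Σ = (0.043020, -0.014600))
  m=-7: (0.150731, 0.232413) × (-0.265847, -0.079065) = (-0.021695, -0.073704)  (running Σ = (0.021325, -0.088304))
  m=-6: (0.064349, 0.233637) × (0.010343, -0.442275) = (0.103997, -0.026043)  (running Σ = (0.125322, -0.114347))
  m=-5: (0.011337, -0.299518) × (0.347268, -0.085835) = (-0.021772, -0.104986)  (running Σ = (0.103550, -0.219333))
  m=-4: (0.053016, -0.147792) × (-0.018975, -0.034081) = (-0.006043, 0.000997)  (running Σ = (0.097507, -0.218336))
  m=-3: (-0.183464, 0.240826) × (0.259047, -0.253060) = (0.013418, 0.108813)  (running Σ = (0.110925, -0.109523))
  m=-2: (-0.095694, 0.067337) × (0.134608, 0.079121) = (-0.018209, 0.001493)  (running Σ = (0.092716, -0.108030))
  m=-1: (0.288061, -0.091193) × (0.078165, -0.287235) = (-0.003677, -0.089869)  (running Σ = (0.089039, -0.197899))
  m=0: (0.104960, -0.000000) × (0.204673, 0.000000) = (0.021483, 0.000000)  (running Σ = (0.110521, -0.197899))
  m=1: (-0.288061, -0.091193) × (-0.078165, -0.287235) = (-0.003677, 0.089869)  (running Σ = (0.106844, -0.108030))
  m=2: (-0.095694, -0.067337) × (0.134608, -0.079121) = (-0.018209, -0.001493)  (running Σ = (0.088635, -0.109523))
  m=3: (0.183464, 0.240826) × (-0.259047, -0.253060) = (0.013418, -0.108813)  (running Σ = (0.102052, -0.218336))
  m=4: (0.053016, 0.147792) × (-0.018975, 0.034081) = (-0.006043, -0.000997)  (running Σ = (0.096009, -0.219333))
  m=5: (-0.011337, -0.299518) × (-0.347268, -0.085835) = (-0.021772, 0.104986)  (running Σ = (0.074237, -0.114347))
  m=6: (0.064349, -0.233637) × (0.010343, 0.442275) = (0.103997, 0.026043)  (running Σ = (0.178235, -0.088304))
  m=7: (-0.150731, 0.232413) × (0.265847, -0.079065) = (-0.021695, 0.073704)  (running Σ = (0.156539, -0.014600))
  m=8: (-0.365612, 0.301047) × (-0.050528, -0.081538) = (0.043020, 0.014600)  (running Σ = (0.199560, 0.000000))
Σ over m = (0.199560, 0.000000); ×(4π/17) → (0.147514, 0.000000). Real part: 0.147514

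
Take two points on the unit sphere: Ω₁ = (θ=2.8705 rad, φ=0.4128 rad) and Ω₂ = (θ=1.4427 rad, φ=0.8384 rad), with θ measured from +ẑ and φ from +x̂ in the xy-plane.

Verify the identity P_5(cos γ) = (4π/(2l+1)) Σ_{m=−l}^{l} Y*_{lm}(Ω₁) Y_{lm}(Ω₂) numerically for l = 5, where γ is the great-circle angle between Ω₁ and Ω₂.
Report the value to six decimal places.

0.208290

Term-by-term m-sum for l=5 (normalisation 4π/11 = 1.142397):
  [-5]  conj(Y_{5,-5})(Ω₁) = -0.000303+0.000563i ; Y_{5,-5}(Ω₂) = -0.221475+0.386465i ; Δ = -0.000151-0.000242i
  [-4]  conj(Y_{5,-4})(Ω₁) = +0.000584-0.007248i ; Y_{5,-4}(Ω₂) = -0.177364+0.038176i ; Δ = +0.000173+0.001308i
  [-3]  conj(Y_{5,-3})(Ω₁) = +0.015942+0.046182i ; Y_{5,-3}(Ω₂) = +0.233273+0.168798i ; Δ = -0.004077+0.013464i
  [-2]  conj(Y_{5,-2})(Ω₁) = -0.141721-0.153600i ; Y_{5,-2}(Ω₂) = +0.021430+0.201404i ; Δ = +0.027899-0.031835i
  [-1]  conj(Y_{5,-1})(Ω₁) = +0.479241+0.209890i ; Y_{5,-1}(Ω₂) = +0.165064-0.183558i ; Δ = +0.117632-0.053323i
  [+0]  conj(Y_{5,0})(Ω₁) = -0.485453-0.000000i ; Y_{5,0}(Ω₂) = +0.207284+0.000000i ; Δ = -0.100627-0.000000i
  [+1]  conj(Y_{5,1})(Ω₁) = -0.479241+0.209890i ; Y_{5,1}(Ω₂) = -0.165064-0.183558i ; Δ = +0.117632+0.053323i
  [+2]  conj(Y_{5,2})(Ω₁) = -0.141721+0.153600i ; Y_{5,2}(Ω₂) = +0.021430-0.201404i ; Δ = +0.027899+0.031835i
  [+3]  conj(Y_{5,3})(Ω₁) = -0.015942+0.046182i ; Y_{5,3}(Ω₂) = -0.233273+0.168798i ; Δ = -0.004077-0.013464i
  [+4]  conj(Y_{5,4})(Ω₁) = +0.000584+0.007248i ; Y_{5,4}(Ω₂) = -0.177364-0.038176i ; Δ = +0.000173-0.001308i
  [+5]  conj(Y_{5,5})(Ω₁) = +0.000303+0.000563i ; Y_{5,5}(Ω₂) = +0.221475+0.386465i ; Δ = -0.000151+0.000242i
Total Σ_m = +0.182327-0.000000i. Multiply by 1.142397: +0.208290-0.000000i. P_5(cos γ) = 0.208290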